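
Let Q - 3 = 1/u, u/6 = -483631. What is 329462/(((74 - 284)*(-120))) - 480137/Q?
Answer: -2507653821261319/15669642600 ≈ -1.6003e+5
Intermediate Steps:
u = -2901786 (u = 6*(-483631) = -2901786)
Q = 8705357/2901786 (Q = 3 + 1/(-2901786) = 3 - 1/2901786 = 8705357/2901786 ≈ 3.0000)
329462/(((74 - 284)*(-120))) - 480137/Q = 329462/(((74 - 284)*(-120))) - 480137/8705357/2901786 = 329462/((-210*(-120))) - 480137*2901786/8705357 = 329462/25200 - 1393254824682/8705357 = 329462*(1/25200) - 1393254824682/8705357 = 23533/1800 - 1393254824682/8705357 = -2507653821261319/15669642600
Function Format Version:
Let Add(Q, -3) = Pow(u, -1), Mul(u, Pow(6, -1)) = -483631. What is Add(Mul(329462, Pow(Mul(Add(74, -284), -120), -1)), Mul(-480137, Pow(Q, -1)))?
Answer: Rational(-2507653821261319, 15669642600) ≈ -1.6003e+5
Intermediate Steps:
u = -2901786 (u = Mul(6, -483631) = -2901786)
Q = Rational(8705357, 2901786) (Q = Add(3, Pow(-2901786, -1)) = Add(3, Rational(-1, 2901786)) = Rational(8705357, 2901786) ≈ 3.0000)
Add(Mul(329462, Pow(Mul(Add(74, -284), -120), -1)), Mul(-480137, Pow(Q, -1))) = Add(Mul(329462, Pow(Mul(Add(74, -284), -120), -1)), Mul(-480137, Pow(Rational(8705357, 2901786), -1))) = Add(Mul(329462, Pow(Mul(-210, -120), -1)), Mul(-480137, Rational(2901786, 8705357))) = Add(Mul(329462, Pow(25200, -1)), Rational(-1393254824682, 8705357)) = Add(Mul(329462, Rational(1, 25200)), Rational(-1393254824682, 8705357)) = Add(Rational(23533, 1800), Rational(-1393254824682, 8705357)) = Rational(-2507653821261319, 15669642600)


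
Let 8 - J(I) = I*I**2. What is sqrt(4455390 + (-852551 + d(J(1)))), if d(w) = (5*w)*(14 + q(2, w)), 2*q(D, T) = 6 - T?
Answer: sqrt(14413246)/2 ≈ 1898.2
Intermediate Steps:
q(D, T) = 3 - T/2 (q(D, T) = (6 - T)/2 = 3 - T/2)
J(I) = 8 - I**3 (J(I) = 8 - I*I**2 = 8 - I**3)
d(w) = 5*w*(17 - w/2) (d(w) = (5*w)*(14 + (3 - w/2)) = (5*w)*(17 - w/2) = 5*w*(17 - w/2))
sqrt(4455390 + (-852551 + d(J(1)))) = sqrt(4455390 + (-852551 + 5*(8 - 1*1**3)*(34 - (8 - 1*1**3))/2)) = sqrt(4455390 + (-852551 + 5*(8 - 1*1)*(34 - (8 - 1*1))/2)) = sqrt(4455390 + (-852551 + 5*(8 - 1)*(34 - (8 - 1))/2)) = sqrt(4455390 + (-852551 + (5/2)*7*(34 - 1*7))) = sqrt(4455390 + (-852551 + (5/2)*7*(34 - 7))) = sqrt(4455390 + (-852551 + (5/2)*7*27)) = sqrt(4455390 + (-852551 + 945/2)) = sqrt(4455390 - 1704157/2) = sqrt(7206623/2) = sqrt(14413246)/2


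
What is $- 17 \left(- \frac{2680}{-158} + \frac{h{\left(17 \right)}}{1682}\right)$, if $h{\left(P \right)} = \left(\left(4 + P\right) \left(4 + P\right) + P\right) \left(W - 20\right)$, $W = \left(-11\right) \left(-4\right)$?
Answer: $- \frac{26539108}{66439} \approx -399.45$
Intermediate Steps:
$W = 44$
$h{\left(P \right)} = 24 P + 24 \left(4 + P\right)^{2}$ ($h{\left(P \right)} = \left(\left(4 + P\right) \left(4 + P\right) + P\right) \left(44 - 20\right) = \left(\left(4 + P\right)^{2} + P\right) 24 = \left(P + \left(4 + P\right)^{2}\right) 24 = 24 P + 24 \left(4 + P\right)^{2}$)
$- 17 \left(- \frac{2680}{-158} + \frac{h{\left(17 \right)}}{1682}\right) = - 17 \left(- \frac{2680}{-158} + \frac{24 \cdot 17 + 24 \left(4 + 17\right)^{2}}{1682}\right) = - 17 \left(\left(-2680\right) \left(- \frac{1}{158}\right) + \left(408 + 24 \cdot 21^{2}\right) \frac{1}{1682}\right) = - 17 \left(\frac{1340}{79} + \left(408 + 24 \cdot 441\right) \frac{1}{1682}\right) = - 17 \left(\frac{1340}{79} + \left(408 + 10584\right) \frac{1}{1682}\right) = - 17 \left(\frac{1340}{79} + 10992 \cdot \frac{1}{1682}\right) = - 17 \left(\frac{1340}{79} + \frac{5496}{841}\right) = \left(-17\right) \frac{1561124}{66439} = - \frac{26539108}{66439}$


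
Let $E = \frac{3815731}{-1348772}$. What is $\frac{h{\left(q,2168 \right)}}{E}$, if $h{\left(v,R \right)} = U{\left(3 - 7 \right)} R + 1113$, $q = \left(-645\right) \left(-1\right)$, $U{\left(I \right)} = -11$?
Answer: $\frac{30664331420}{3815731} \approx 8036.3$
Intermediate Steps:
$q = 645$
$h{\left(v,R \right)} = 1113 - 11 R$ ($h{\left(v,R \right)} = - 11 R + 1113 = 1113 - 11 R$)
$E = - \frac{3815731}{1348772}$ ($E = 3815731 \left(- \frac{1}{1348772}\right) = - \frac{3815731}{1348772} \approx -2.829$)
$\frac{h{\left(q,2168 \right)}}{E} = \frac{1113 - 23848}{- \frac{3815731}{1348772}} = \left(1113 - 23848\right) \left(- \frac{1348772}{3815731}\right) = \left(-22735\right) \left(- \frac{1348772}{3815731}\right) = \frac{30664331420}{3815731}$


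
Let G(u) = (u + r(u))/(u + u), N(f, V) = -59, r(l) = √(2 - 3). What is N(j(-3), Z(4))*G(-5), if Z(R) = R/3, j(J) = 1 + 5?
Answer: -59/2 + 59*I/10 ≈ -29.5 + 5.9*I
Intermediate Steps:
r(l) = I (r(l) = √(-1) = I)
j(J) = 6
Z(R) = R/3 (Z(R) = R*(⅓) = R/3)
G(u) = (I + u)/(2*u) (G(u) = (u + I)/(u + u) = (I + u)/((2*u)) = (I + u)*(1/(2*u)) = (I + u)/(2*u))
N(j(-3), Z(4))*G(-5) = -59*(I - 5)/(2*(-5)) = -59*(-1)*(-5 + I)/(2*5) = -59*(½ - I/10) = -59/2 + 59*I/10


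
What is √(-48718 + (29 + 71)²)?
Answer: 9*I*√478 ≈ 196.77*I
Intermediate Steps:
√(-48718 + (29 + 71)²) = √(-48718 + 100²) = √(-48718 + 10000) = √(-38718) = 9*I*√478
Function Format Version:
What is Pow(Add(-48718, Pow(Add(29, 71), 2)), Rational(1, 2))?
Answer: Mul(9, I, Pow(478, Rational(1, 2))) ≈ Mul(196.77, I)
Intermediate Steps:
Pow(Add(-48718, Pow(Add(29, 71), 2)), Rational(1, 2)) = Pow(Add(-48718, Pow(100, 2)), Rational(1, 2)) = Pow(Add(-48718, 10000), Rational(1, 2)) = Pow(-38718, Rational(1, 2)) = Mul(9, I, Pow(478, Rational(1, 2)))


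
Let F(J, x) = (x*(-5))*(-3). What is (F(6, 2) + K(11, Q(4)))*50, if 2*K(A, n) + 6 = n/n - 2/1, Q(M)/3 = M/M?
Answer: 1325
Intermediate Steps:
F(J, x) = 15*x (F(J, x) = -5*x*(-3) = 15*x)
Q(M) = 3 (Q(M) = 3*(M/M) = 3*1 = 3)
K(A, n) = -7/2 (K(A, n) = -3 + (n/n - 2/1)/2 = -3 + (1 - 2*1)/2 = -3 + (1 - 2)/2 = -3 + (1/2)*(-1) = -3 - 1/2 = -7/2)
(F(6, 2) + K(11, Q(4)))*50 = (15*2 - 7/2)*50 = (30 - 7/2)*50 = (53/2)*50 = 1325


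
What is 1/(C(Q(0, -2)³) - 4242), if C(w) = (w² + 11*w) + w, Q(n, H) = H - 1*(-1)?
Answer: -1/4253 ≈ -0.00023513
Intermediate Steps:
Q(n, H) = 1 + H (Q(n, H) = H + 1 = 1 + H)
C(w) = w² + 12*w
1/(C(Q(0, -2)³) - 4242) = 1/((1 - 2)³*(12 + (1 - 2)³) - 4242) = 1/((-1)³*(12 + (-1)³) - 4242) = 1/(-(12 - 1) - 4242) = 1/(-1*11 - 4242) = 1/(-11 - 4242) = 1/(-4253) = -1/4253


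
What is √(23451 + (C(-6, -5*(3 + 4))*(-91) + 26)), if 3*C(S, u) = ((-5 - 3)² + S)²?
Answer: I*√707079/3 ≈ 280.29*I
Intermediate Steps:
C(S, u) = (64 + S)²/3 (C(S, u) = ((-5 - 3)² + S)²/3 = ((-8)² + S)²/3 = (64 + S)²/3)
√(23451 + (C(-6, -5*(3 + 4))*(-91) + 26)) = √(23451 + (((64 - 6)²/3)*(-91) + 26)) = √(23451 + (((⅓)*58²)*(-91) + 26)) = √(23451 + (((⅓)*3364)*(-91) + 26)) = √(23451 + ((3364/3)*(-91) + 26)) = √(23451 + (-306124/3 + 26)) = √(23451 - 306046/3) = √(-235693/3) = I*√707079/3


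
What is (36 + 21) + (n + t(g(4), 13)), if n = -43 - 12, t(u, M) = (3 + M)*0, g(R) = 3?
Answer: 2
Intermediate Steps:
t(u, M) = 0
n = -55
(36 + 21) + (n + t(g(4), 13)) = (36 + 21) + (-55 + 0) = 57 - 55 = 2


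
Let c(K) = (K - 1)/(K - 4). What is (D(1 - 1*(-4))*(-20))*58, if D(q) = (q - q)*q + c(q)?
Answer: -4640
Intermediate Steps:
c(K) = (-1 + K)/(-4 + K)
D(q) = (-1 + q)/(-4 + q) (D(q) = (q - q)*q + (-1 + q)/(-4 + q) = 0*q + (-1 + q)/(-4 + q) = 0 + (-1 + q)/(-4 + q) = (-1 + q)/(-4 + q))
(D(1 - 1*(-4))*(-20))*58 = (((-1 + (1 - 1*(-4)))/(-4 + (1 - 1*(-4))))*(-20))*58 = (((-1 + (1 + 4))/(-4 + (1 + 4)))*(-20))*58 = (((-1 + 5)/(-4 + 5))*(-20))*58 = ((4/1)*(-20))*58 = ((1*4)*(-20))*58 = (4*(-20))*58 = -80*58 = -4640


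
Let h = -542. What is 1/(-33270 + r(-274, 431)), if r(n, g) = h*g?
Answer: -1/266872 ≈ -3.7471e-6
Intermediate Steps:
r(n, g) = -542*g
1/(-33270 + r(-274, 431)) = 1/(-33270 - 542*431) = 1/(-33270 - 233602) = 1/(-266872) = -1/266872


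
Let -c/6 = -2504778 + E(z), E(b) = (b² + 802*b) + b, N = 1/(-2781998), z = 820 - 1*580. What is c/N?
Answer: -37631385882504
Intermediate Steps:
z = 240 (z = 820 - 580 = 240)
N = -1/2781998 ≈ -3.5945e-7
E(b) = b² + 803*b
c = 13526748 (c = -6*(-2504778 + 240*(803 + 240)) = -6*(-2504778 + 240*1043) = -6*(-2504778 + 250320) = -6*(-2254458) = 13526748)
c/N = 13526748/(-1/2781998) = 13526748*(-2781998) = -37631385882504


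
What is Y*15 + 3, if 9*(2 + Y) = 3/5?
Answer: -26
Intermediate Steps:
Y = -29/15 (Y = -2 + (3/5)/9 = -2 + (3*(⅕))/9 = -2 + (⅑)*(⅗) = -2 + 1/15 = -29/15 ≈ -1.9333)
Y*15 + 3 = -29/15*15 + 3 = -29 + 3 = -26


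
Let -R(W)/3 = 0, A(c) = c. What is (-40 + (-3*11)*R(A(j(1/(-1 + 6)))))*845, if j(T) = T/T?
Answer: -33800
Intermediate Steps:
j(T) = 1
R(W) = 0 (R(W) = -3*0 = 0)
(-40 + (-3*11)*R(A(j(1/(-1 + 6)))))*845 = (-40 - 3*11*0)*845 = (-40 - 33*0)*845 = (-40 + 0)*845 = -40*845 = -33800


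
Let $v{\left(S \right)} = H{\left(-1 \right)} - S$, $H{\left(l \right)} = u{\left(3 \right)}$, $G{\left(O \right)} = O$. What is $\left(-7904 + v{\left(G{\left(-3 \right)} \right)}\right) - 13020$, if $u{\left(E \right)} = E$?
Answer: $-20918$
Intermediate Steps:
$H{\left(l \right)} = 3$
$v{\left(S \right)} = 3 - S$
$\left(-7904 + v{\left(G{\left(-3 \right)} \right)}\right) - 13020 = \left(-7904 + \left(3 - -3\right)\right) - 13020 = \left(-7904 + \left(3 + 3\right)\right) - 13020 = \left(-7904 + 6\right) - 13020 = -7898 - 13020 = -20918$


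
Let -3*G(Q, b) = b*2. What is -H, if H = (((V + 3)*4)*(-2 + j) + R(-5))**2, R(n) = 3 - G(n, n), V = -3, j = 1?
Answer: -1/9 ≈ -0.11111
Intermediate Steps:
G(Q, b) = -2*b/3 (G(Q, b) = -b*2/3 = -2*b/3)
R(n) = 3 + 2*n/3 (R(n) = 3 - (-2)*n/3 = 3 + 2*n/3)
H = 1/9 (H = (((-3 + 3)*4)*(-2 + 1) + (3 + (2/3)*(-5)))**2 = ((0*4)*(-1) + (3 - 10/3))**2 = (0*(-1) - 1/3)**2 = (0 - 1/3)**2 = (-1/3)**2 = 1/9 ≈ 0.11111)
-H = -1*1/9 = -1/9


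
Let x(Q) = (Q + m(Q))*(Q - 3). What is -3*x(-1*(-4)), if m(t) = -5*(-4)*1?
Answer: -72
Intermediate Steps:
m(t) = 20 (m(t) = 20*1 = 20)
x(Q) = (-3 + Q)*(20 + Q) (x(Q) = (Q + 20)*(Q - 3) = (20 + Q)*(-3 + Q) = (-3 + Q)*(20 + Q))
-3*x(-1*(-4)) = -3*(-60 + (-1*(-4))**2 + 17*(-1*(-4))) = -3*(-60 + 4**2 + 17*4) = -3*(-60 + 16 + 68) = -3*24 = -72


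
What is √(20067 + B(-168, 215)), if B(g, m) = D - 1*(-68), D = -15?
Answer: 2*√5030 ≈ 141.84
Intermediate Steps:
B(g, m) = 53 (B(g, m) = -15 - 1*(-68) = -15 + 68 = 53)
√(20067 + B(-168, 215)) = √(20067 + 53) = √20120 = 2*√5030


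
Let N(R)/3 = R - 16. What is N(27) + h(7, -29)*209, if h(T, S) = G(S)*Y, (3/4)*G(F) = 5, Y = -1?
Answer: -4081/3 ≈ -1360.3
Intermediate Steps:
G(F) = 20/3 (G(F) = (4/3)*5 = 20/3)
h(T, S) = -20/3 (h(T, S) = (20/3)*(-1) = -20/3)
N(R) = -48 + 3*R (N(R) = 3*(R - 16) = 3*(-16 + R) = -48 + 3*R)
N(27) + h(7, -29)*209 = (-48 + 3*27) - 20/3*209 = (-48 + 81) - 4180/3 = 33 - 4180/3 = -4081/3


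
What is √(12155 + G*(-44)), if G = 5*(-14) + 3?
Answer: √15103 ≈ 122.89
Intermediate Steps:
G = -67 (G = -70 + 3 = -67)
√(12155 + G*(-44)) = √(12155 - 67*(-44)) = √(12155 + 2948) = √15103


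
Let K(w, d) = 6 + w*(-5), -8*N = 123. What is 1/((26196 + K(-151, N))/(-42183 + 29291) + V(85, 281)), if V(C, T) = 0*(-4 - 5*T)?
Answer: -12892/26957 ≈ -0.47824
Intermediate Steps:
N = -123/8 (N = -⅛*123 = -123/8 ≈ -15.375)
K(w, d) = 6 - 5*w
V(C, T) = 0
1/((26196 + K(-151, N))/(-42183 + 29291) + V(85, 281)) = 1/((26196 + (6 - 5*(-151)))/(-42183 + 29291) + 0) = 1/((26196 + (6 + 755))/(-12892) + 0) = 1/((26196 + 761)*(-1/12892) + 0) = 1/(26957*(-1/12892) + 0) = 1/(-26957/12892 + 0) = 1/(-26957/12892) = -12892/26957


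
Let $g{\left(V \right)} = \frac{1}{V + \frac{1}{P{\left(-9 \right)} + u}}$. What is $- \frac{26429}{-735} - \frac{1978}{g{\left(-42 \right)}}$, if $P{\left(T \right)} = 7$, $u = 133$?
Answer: $\frac{122153809}{1470} \approx 83098.0$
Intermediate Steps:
$g{\left(V \right)} = \frac{1}{\frac{1}{140} + V}$ ($g{\left(V \right)} = \frac{1}{V + \frac{1}{7 + 133}} = \frac{1}{V + \frac{1}{140}} = \frac{1}{\frac{1}{140} + V}$)
$- \frac{26429}{-735} - \frac{1978}{g{\left(-42 \right)}} = - \frac{26429}{-735} - \frac{1978}{140 \frac{1}{1 + 140 \left(-42\right)}} = \left(-26429\right) \left(- \frac{1}{735}\right) - \frac{1978}{140 \frac{1}{1 - 5880}} = \frac{26429}{735} - \frac{1978}{140 \frac{1}{-5879}} = \frac{26429}{735} - \frac{1978}{140 \left(- \frac{1}{5879}\right)} = \frac{26429}{735} - \frac{1978}{- \frac{140}{5879}} = \frac{26429}{735} - - \frac{5814331}{70} = \frac{26429}{735} + \frac{5814331}{70} = \frac{122153809}{1470}$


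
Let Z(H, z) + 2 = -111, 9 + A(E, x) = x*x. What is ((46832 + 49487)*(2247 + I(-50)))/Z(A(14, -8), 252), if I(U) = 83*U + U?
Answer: 188111007/113 ≈ 1.6647e+6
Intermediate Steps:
A(E, x) = -9 + x² (A(E, x) = -9 + x*x = -9 + x²)
I(U) = 84*U
Z(H, z) = -113 (Z(H, z) = -2 - 111 = -113)
((46832 + 49487)*(2247 + I(-50)))/Z(A(14, -8), 252) = ((46832 + 49487)*(2247 + 84*(-50)))/(-113) = (96319*(2247 - 4200))*(-1/113) = (96319*(-1953))*(-1/113) = -188111007*(-1/113) = 188111007/113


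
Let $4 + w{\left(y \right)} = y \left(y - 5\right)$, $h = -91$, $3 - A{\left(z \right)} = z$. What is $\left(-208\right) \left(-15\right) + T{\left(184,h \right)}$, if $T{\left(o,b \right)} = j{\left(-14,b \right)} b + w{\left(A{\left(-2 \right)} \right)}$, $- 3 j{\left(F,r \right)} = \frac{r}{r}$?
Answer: $\frac{9439}{3} \approx 3146.3$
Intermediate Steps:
$j{\left(F,r \right)} = - \frac{1}{3}$ ($j{\left(F,r \right)} = - \frac{r \frac{1}{r}}{3} = \left(- \frac{1}{3}\right) 1 = - \frac{1}{3}$)
$A{\left(z \right)} = 3 - z$
$w{\left(y \right)} = -4 + y \left(-5 + y\right)$ ($w{\left(y \right)} = -4 + y \left(y - 5\right) = -4 + y \left(-5 + y\right)$)
$T{\left(o,b \right)} = -4 - \frac{b}{3}$ ($T{\left(o,b \right)} = - \frac{b}{3} - \left(4 - \left(3 - -2\right)^{2} + 5 \left(3 - -2\right)\right) = - \frac{b}{3} - \left(4 - \left(3 + 2\right)^{2} + 5 \left(3 + 2\right)\right) = - \frac{b}{3} - \left(29 - 25\right) = - \frac{b}{3} - 4 = -4 - \frac{b}{3}$)
$\left(-208\right) \left(-15\right) + T{\left(184,h \right)} = \left(-208\right) \left(-15\right) - - \frac{79}{3} = 3120 + \left(-4 + \frac{91}{3}\right) = 3120 + \frac{79}{3} = \frac{9439}{3}$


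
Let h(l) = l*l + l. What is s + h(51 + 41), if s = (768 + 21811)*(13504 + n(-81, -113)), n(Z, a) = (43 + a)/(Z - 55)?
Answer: 20735035561/68 ≈ 3.0493e+8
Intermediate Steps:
n(Z, a) = (43 + a)/(-55 + Z)
h(l) = l + l² (h(l) = l² + l = l + l²)
s = 20734453753/68 (s = (768 + 21811)*(13504 + (43 - 113)/(-55 - 81)) = 22579*(13504 - 70/(-136)) = 22579*(13504 - 1/136*(-70)) = 22579*(13504 + 35/68) = 22579*(918307/68) = 20734453753/68 ≈ 3.0492e+8)
s + h(51 + 41) = 20734453753/68 + (51 + 41)*(1 + (51 + 41)) = 20734453753/68 + 92*(1 + 92) = 20734453753/68 + 92*93 = 20734453753/68 + 8556 = 20735035561/68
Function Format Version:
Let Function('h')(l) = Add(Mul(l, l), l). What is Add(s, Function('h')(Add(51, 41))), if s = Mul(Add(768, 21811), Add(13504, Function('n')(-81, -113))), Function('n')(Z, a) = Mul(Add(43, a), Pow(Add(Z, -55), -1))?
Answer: Rational(20735035561, 68) ≈ 3.0493e+8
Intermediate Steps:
Function('n')(Z, a) = Mul(Pow(Add(-55, Z), -1), Add(43, a)) (Function('n')(Z, a) = Mul(Add(43, a), Pow(Add(-55, Z), -1)) = Mul(Pow(Add(-55, Z), -1), Add(43, a)))
Function('h')(l) = Add(l, Pow(l, 2)) (Function('h')(l) = Add(Pow(l, 2), l) = Add(l, Pow(l, 2)))
s = Rational(20734453753, 68) (s = Mul(Add(768, 21811), Add(13504, Mul(Pow(Add(-55, -81), -1), Add(43, -113)))) = Mul(22579, Add(13504, Mul(Pow(-136, -1), -70))) = Mul(22579, Add(13504, Mul(Rational(-1, 136), -70))) = Mul(22579, Add(13504, Rational(35, 68))) = Mul(22579, Rational(918307, 68)) = Rational(20734453753, 68) ≈ 3.0492e+8)
Add(s, Function('h')(Add(51, 41))) = Add(Rational(20734453753, 68), Mul(Add(51, 41), Add(1, Add(51, 41)))) = Add(Rational(20734453753, 68), Mul(92, Add(1, 92))) = Add(Rational(20734453753, 68), Mul(92, 93)) = Add(Rational(20734453753, 68), 8556) = Rational(20735035561, 68)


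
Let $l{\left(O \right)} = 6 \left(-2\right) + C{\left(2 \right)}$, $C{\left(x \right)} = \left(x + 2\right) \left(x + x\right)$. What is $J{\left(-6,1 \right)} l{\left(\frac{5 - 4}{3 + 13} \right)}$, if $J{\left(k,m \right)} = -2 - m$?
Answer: $-12$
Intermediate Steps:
$C{\left(x \right)} = 2 x \left(2 + x\right)$ ($C{\left(x \right)} = \left(2 + x\right) 2 x = 2 x \left(2 + x\right)$)
$l{\left(O \right)} = 4$ ($l{\left(O \right)} = 6 \left(-2\right) + 2 \cdot 2 \left(2 + 2\right) = -12 + 2 \cdot 2 \cdot 4 = -12 + 16 = 4$)
$J{\left(-6,1 \right)} l{\left(\frac{5 - 4}{3 + 13} \right)} = \left(-2 - 1\right) 4 = \left(-3\right) 4 = -12$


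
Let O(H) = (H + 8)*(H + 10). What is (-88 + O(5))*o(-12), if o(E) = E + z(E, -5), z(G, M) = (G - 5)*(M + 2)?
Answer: 4173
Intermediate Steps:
O(H) = (8 + H)*(10 + H)
z(G, M) = (-5 + G)*(2 + M)
o(E) = 15 - 2*E (o(E) = E + (-10 - 5*(-5) + 2*E + E*(-5)) = E + (-10 + 25 + 2*E - 5*E) = E + (15 - 3*E) = 15 - 2*E)
(-88 + O(5))*o(-12) = (-88 + (80 + 5² + 18*5))*(15 - 2*(-12)) = (-88 + (80 + 25 + 90))*(15 + 24) = (-88 + 195)*39 = 107*39 = 4173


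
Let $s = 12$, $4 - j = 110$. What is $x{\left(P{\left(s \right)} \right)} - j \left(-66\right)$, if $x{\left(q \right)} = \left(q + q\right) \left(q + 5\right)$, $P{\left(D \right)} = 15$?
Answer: $-6396$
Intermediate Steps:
$j = -106$ ($j = 4 - 110 = -106$)
$x{\left(q \right)} = 2 q \left(5 + q\right)$
$x{\left(P{\left(s \right)} \right)} - j \left(-66\right) = 2 \cdot 15 \left(5 + 15\right) - \left(-106\right) \left(-66\right) = 2 \cdot 15 \cdot 20 - 6996 = 600 - 6996 = -6396$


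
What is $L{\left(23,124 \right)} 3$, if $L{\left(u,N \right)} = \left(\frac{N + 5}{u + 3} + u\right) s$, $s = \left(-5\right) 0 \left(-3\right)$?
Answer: $0$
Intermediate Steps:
$s = 0$ ($s = 0 \left(-3\right) = 0$)
$L{\left(u,N \right)} = 0$ ($L{\left(u,N \right)} = \left(\frac{N + 5}{u + 3} + u\right) 0 = \left(\frac{5 + N}{3 + u} + u\right) 0 = \left(u + \frac{5 + N}{3 + u}\right) 0 = 0$)
$L{\left(23,124 \right)} 3 = 0 \cdot 3 = 0$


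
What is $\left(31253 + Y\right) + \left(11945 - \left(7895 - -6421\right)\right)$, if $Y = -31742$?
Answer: $-2860$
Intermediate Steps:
$\left(31253 + Y\right) + \left(11945 - \left(7895 - -6421\right)\right) = \left(31253 - 31742\right) + \left(11945 - \left(7895 - -6421\right)\right) = -489 + \left(11945 - \left(7895 + 6421\right)\right) = -489 + \left(11945 - 14316\right) = -489 - 2371 = -2860$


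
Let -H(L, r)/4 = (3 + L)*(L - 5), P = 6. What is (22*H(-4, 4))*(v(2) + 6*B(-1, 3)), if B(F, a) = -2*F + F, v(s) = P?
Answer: -9504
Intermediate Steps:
v(s) = 6
B(F, a) = -F
H(L, r) = -4*(-5 + L)*(3 + L) (H(L, r) = -4*(3 + L)*(L - 5) = -4*(3 + L)*(-5 + L) = -4*(-5 + L)*(3 + L))
(22*H(-4, 4))*(v(2) + 6*B(-1, 3)) = (22*(60 - 4*(-4)² + 8*(-4)))*(6 + 6*(-1*(-1))) = (22*(60 - 4*16 - 32))*(6 + 6*1) = (22*(60 - 64 - 32))*(6 + 6) = (22*(-36))*12 = -792*12 = -9504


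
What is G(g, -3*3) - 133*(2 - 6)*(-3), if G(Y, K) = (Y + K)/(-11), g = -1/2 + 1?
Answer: -35095/22 ≈ -1595.2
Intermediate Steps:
g = 1/2 (g = -1/2 + 1 = 1/2 ≈ 0.50000)
G(Y, K) = -K/11 - Y/11 (G(Y, K) = (K + Y)*(-1/11) = -K/11 - Y/11)
G(g, -3*3) - 133*(2 - 6)*(-3) = (-(-3)*3/11 - 1/11*1/2) - 133*(2 - 6)*(-3) = (-1/11*(-9) - 1/22) - (-532)*(-3) = (9/11 - 1/22) - 133*12 = 17/22 - 1596 = -35095/22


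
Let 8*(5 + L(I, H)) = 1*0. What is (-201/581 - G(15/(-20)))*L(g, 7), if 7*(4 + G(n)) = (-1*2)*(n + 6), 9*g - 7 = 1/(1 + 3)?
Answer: -29945/1162 ≈ -25.770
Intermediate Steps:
g = 29/36 (g = 7/9 + 1/(9*(1 + 3)) = 7/9 + (⅑)/4 = 7/9 + (⅑)*(¼) = 7/9 + 1/36 = 29/36 ≈ 0.80556)
G(n) = -40/7 - 2*n/7 (G(n) = -4 + ((-1*2)*(n + 6))/7 = -4 + (-2*(6 + n))/7 = -4 + (-12 - 2*n)/7 = -4 + (-12/7 - 2*n/7) = -40/7 - 2*n/7)
L(I, H) = -5 (L(I, H) = -5 + (1*0)/8 = -5 + (⅛)*0 = -5 + 0 = -5)
(-201/581 - G(15/(-20)))*L(g, 7) = (-201/581 - (-40/7 - 30/(7*(-20))))*(-5) = (-201*1/581 - (-40/7 - 30*(-1)/(7*20)))*(-5) = (-201/581 - (-40/7 - 2/7*(-¾)))*(-5) = (-201/581 - (-40/7 + 3/14))*(-5) = (-201/581 - 1*(-11/2))*(-5) = (-201/581 + 11/2)*(-5) = (5989/1162)*(-5) = -29945/1162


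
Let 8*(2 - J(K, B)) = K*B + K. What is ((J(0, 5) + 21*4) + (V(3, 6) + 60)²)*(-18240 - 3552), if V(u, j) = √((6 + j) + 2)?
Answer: -80630400 - 2615040*√14 ≈ -9.0415e+7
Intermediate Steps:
J(K, B) = 2 - K/8 - B*K/8 (J(K, B) = 2 - (K*B + K)/8 = 2 - (B*K + K)/8 = 2 - (K + B*K)/8 = 2 + (-K/8 - B*K/8) = 2 - K/8 - B*K/8)
V(u, j) = √(8 + j)
((J(0, 5) + 21*4) + (V(3, 6) + 60)²)*(-18240 - 3552) = (((2 - ⅛*0 - ⅛*5*0) + 21*4) + (√(8 + 6) + 60)²)*(-18240 - 3552) = (((2 + 0 + 0) + 84) + (√14 + 60)²)*(-21792) = ((2 + 84) + (60 + √14)²)*(-21792) = (86 + (60 + √14)²)*(-21792) = -1874112 - 21792*(60 + √14)²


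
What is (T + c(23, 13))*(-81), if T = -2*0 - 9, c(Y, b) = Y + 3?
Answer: -1377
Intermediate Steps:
c(Y, b) = 3 + Y
T = -9 (T = 0 - 9 = -9)
(T + c(23, 13))*(-81) = (-9 + (3 + 23))*(-81) = (-9 + 26)*(-81) = 17*(-81) = -1377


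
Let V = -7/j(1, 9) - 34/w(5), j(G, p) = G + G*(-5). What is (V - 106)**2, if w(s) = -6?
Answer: 1399489/144 ≈ 9718.7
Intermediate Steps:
j(G, p) = -4*G (j(G, p) = G - 5*G = -4*G)
V = 89/12 (V = -7/((-4*1)) - 34/(-6) = -7/(-4) - 34*(-1/6) = -7*(-1/4) + 17/3 = 7/4 + 17/3 = 89/12 ≈ 7.4167)
(V - 106)**2 = (89/12 - 106)**2 = (-1183/12)**2 = 1399489/144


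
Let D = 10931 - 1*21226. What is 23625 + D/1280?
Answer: 6045941/256 ≈ 23617.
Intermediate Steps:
D = -10295 (D = 10931 - 21226 = -10295)
23625 + D/1280 = 23625 - 10295/1280 = 23625 - 10295*1/1280 = 23625 - 2059/256 = 6045941/256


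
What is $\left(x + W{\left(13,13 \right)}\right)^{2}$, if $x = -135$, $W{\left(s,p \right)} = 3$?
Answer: $17424$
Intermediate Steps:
$\left(x + W{\left(13,13 \right)}\right)^{2} = \left(-135 + 3\right)^{2} = \left(-132\right)^{2} = 17424$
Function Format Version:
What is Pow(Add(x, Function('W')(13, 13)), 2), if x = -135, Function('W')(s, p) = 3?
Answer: 17424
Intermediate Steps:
Pow(Add(x, Function('W')(13, 13)), 2) = Pow(Add(-135, 3), 2) = Pow(-132, 2) = 17424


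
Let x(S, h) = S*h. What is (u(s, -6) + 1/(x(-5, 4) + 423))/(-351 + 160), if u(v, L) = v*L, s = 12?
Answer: 29015/76973 ≈ 0.37695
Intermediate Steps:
u(v, L) = L*v
(u(s, -6) + 1/(x(-5, 4) + 423))/(-351 + 160) = (-6*12 + 1/(-5*4 + 423))/(-351 + 160) = (-72 + 1/(-20 + 423))/(-191) = (-72 + 1/403)*(-1/191) = -29015/403*(-1/191) = 29015/76973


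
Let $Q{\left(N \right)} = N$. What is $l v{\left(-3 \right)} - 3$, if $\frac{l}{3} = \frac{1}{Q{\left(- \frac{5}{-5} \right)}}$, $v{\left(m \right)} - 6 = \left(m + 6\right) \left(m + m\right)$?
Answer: $-39$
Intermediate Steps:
$v{\left(m \right)} = 6 + 2 m \left(6 + m\right)$ ($v{\left(m \right)} = 6 + \left(m + 6\right) \left(m + m\right) = 6 + \left(6 + m\right) 2 m = 6 + 2 m \left(6 + m\right)$)
$l = 3$ ($l = \frac{3}{\left(-5\right) \frac{1}{-5}} = \frac{3}{\left(-5\right) \left(- \frac{1}{5}\right)} = \frac{3}{1} = 3 \cdot 1 = 3$)
$l v{\left(-3 \right)} - 3 = 3 \left(6 + 2 \left(-3\right)^{2} + 12 \left(-3\right)\right) - 3 = 3 \left(6 + 2 \cdot 9 - 36\right) - 3 = 3 \left(6 + 18 - 36\right) - 3 = 3 \left(-12\right) - 3 = -36 - 3 = -39$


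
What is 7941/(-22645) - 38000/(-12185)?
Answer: 152749783/55185865 ≈ 2.7679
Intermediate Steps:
7941/(-22645) - 38000/(-12185) = 7941*(-1/22645) - 38000*(-1/12185) = -7941/22645 + 7600/2437 = 152749783/55185865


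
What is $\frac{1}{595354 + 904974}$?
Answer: $\frac{1}{1500328} \approx 6.6652 \cdot 10^{-7}$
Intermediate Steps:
$\frac{1}{595354 + 904974} = \frac{1}{1500328}$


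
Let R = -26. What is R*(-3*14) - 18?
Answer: 1074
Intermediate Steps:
R*(-3*14) - 18 = -(-78)*14 - 18 = -26*(-42) - 18 = 1092 - 18 = 1074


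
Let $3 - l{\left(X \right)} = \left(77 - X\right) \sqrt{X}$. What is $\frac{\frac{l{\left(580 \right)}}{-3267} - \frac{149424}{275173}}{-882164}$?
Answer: $\frac{162997909}{264352260951108} + \frac{503 \sqrt{145}}{1441014894} \approx 4.8198 \cdot 10^{-6}$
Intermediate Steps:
$l{\left(X \right)} = 3 - \sqrt{X} \left(77 - X\right)$ ($l{\left(X \right)} = 3 - \left(77 - X\right) \sqrt{X} = 3 - \sqrt{X} \left(77 - X\right)$)
$\frac{\frac{l{\left(580 \right)}}{-3267} - \frac{149424}{275173}}{-882164} = \frac{\frac{3 + 580^{\frac{3}{2}} - 77 \sqrt{580}}{-3267} - \frac{149424}{275173}}{-882164} = \left(\left(3 + 1160 \sqrt{145} - 77 \cdot 2 \sqrt{145}\right) \left(- \frac{1}{3267}\right) - \frac{149424}{275173}\right) \left(- \frac{1}{882164}\right) = \left(\left(3 + 1160 \sqrt{145} - 154 \sqrt{145}\right) \left(- \frac{1}{3267}\right) - \frac{149424}{275173}\right) \left(- \frac{1}{882164}\right) = \left(\left(3 + 1006 \sqrt{145}\right) \left(- \frac{1}{3267}\right) - \frac{149424}{275173}\right) \left(- \frac{1}{882164}\right) = \left(\left(- \frac{1}{1089} - \frac{1006 \sqrt{145}}{3267}\right) - \frac{149424}{275173}\right) \left(- \frac{1}{882164}\right) = \left(- \frac{162997909}{299663397} - \frac{1006 \sqrt{145}}{3267}\right) \left(- \frac{1}{882164}\right) = \frac{162997909}{264352260951108} + \frac{503 \sqrt{145}}{1441014894}$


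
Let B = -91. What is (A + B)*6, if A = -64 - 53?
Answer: -1248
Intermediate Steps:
A = -117
(A + B)*6 = (-117 - 91)*6 = -208*6 = -1248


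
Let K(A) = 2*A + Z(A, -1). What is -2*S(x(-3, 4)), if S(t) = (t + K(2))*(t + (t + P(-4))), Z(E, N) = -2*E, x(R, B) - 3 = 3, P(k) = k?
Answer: -96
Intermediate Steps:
x(R, B) = 6 (x(R, B) = 3 + 3 = 6)
K(A) = 0 (K(A) = 2*A - 2*A = 0)
S(t) = t*(-4 + 2*t) (S(t) = (t + 0)*(t + (t - 4)) = t*(t + (-4 + t)) = t*(-4 + 2*t))
-2*S(x(-3, 4)) = -4*6*(-2 + 6) = -4*6*4 = -2*48 = -96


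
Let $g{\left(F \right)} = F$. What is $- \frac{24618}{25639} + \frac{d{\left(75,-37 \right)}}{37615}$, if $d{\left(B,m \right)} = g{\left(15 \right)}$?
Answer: $- \frac{185124297}{192882197} \approx -0.95978$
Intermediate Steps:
$d{\left(B,m \right)} = 15$
$- \frac{24618}{25639} + \frac{d{\left(75,-37 \right)}}{37615} = - \frac{24618}{25639} + \frac{15}{37615} = \left(-24618\right) \frac{1}{25639} + 15 \cdot \frac{1}{37615} = - \frac{24618}{25639} + \frac{3}{7523} = - \frac{185124297}{192882197}$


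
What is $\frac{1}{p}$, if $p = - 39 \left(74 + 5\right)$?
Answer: $- \frac{1}{3081} \approx -0.00032457$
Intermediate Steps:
$p = -3081$ ($p = \left(-39\right) 79 = -3081$)
$\frac{1}{p} = \frac{1}{-3081} = - \frac{1}{3081}$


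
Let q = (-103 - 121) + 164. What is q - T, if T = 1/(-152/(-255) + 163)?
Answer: -2503275/41717 ≈ -60.006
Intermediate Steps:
T = 255/41717 (T = 1/(-152*(-1/255) + 163) = 1/(152/255 + 163) = 1/(41717/255) = 255/41717 ≈ 0.0061126)
q = -60 (q = -224 + 164 = -60)
q - T = -60 - 1*255/41717 = -60 - 255/41717 = -2503275/41717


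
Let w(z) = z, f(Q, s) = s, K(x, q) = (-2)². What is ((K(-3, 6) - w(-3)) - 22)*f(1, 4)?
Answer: -60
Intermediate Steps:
K(x, q) = 4
((K(-3, 6) - w(-3)) - 22)*f(1, 4) = ((4 - 1*(-3)) - 22)*4 = ((4 + 3) - 22)*4 = (7 - 22)*4 = -15*4 = -60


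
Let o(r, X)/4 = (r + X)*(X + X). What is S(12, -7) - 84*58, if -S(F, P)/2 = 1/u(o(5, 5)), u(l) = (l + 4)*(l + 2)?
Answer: -395625889/81204 ≈ -4872.0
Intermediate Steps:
o(r, X) = 8*X*(X + r) (o(r, X) = 4*((r + X)*(X + X)) = 4*((X + r)*(2*X)) = 4*(2*X*(X + r)) = 8*X*(X + r))
u(l) = (2 + l)*(4 + l) (u(l) = (4 + l)*(2 + l) = (2 + l)*(4 + l))
S(F, P) = -1/81204 (S(F, P) = -2/(8 + (8*5*(5 + 5))**2 + 6*(8*5*(5 + 5))) = -2/(8 + (8*5*10)**2 + 6*(8*5*10)) = -2/(8 + 400**2 + 6*400) = -2/(8 + 160000 + 2400) = -2/162408 = -2*1/162408 = -1/81204)
S(12, -7) - 84*58 = -1/81204 - 84*58 = -1/81204 - 4872 = -395625889/81204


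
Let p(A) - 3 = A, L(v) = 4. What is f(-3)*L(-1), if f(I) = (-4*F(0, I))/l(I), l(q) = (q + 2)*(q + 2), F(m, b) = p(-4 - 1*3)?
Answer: 64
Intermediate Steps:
p(A) = 3 + A
F(m, b) = -4 (F(m, b) = 3 + (-4 - 1*3) = 3 + (-4 - 3) = 3 - 7 = -4)
l(q) = (2 + q)**2 (l(q) = (2 + q)*(2 + q) = (2 + q)**2)
f(I) = 16/(2 + I)**2 (f(I) = (-4*(-4))/((2 + I)**2) = 16/(2 + I)**2)
f(-3)*L(-1) = (16/(2 - 3)**2)*4 = (16/(-1)**2)*4 = (16*1)*4 = 16*4 = 64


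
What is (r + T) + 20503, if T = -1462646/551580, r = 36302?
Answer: 15665519627/275790 ≈ 56802.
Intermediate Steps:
T = -731323/275790 (T = -1462646*1/551580 = -731323/275790 ≈ -2.6517)
(r + T) + 20503 = (36302 - 731323/275790) + 20503 = 10010997257/275790 + 20503 = 15665519627/275790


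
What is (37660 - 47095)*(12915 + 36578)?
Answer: -466966455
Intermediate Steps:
(37660 - 47095)*(12915 + 36578) = -9435*49493 = -466966455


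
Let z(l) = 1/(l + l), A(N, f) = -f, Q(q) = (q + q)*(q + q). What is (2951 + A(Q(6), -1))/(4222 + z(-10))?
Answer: 59040/84439 ≈ 0.69920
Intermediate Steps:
Q(q) = 4*q**2 (Q(q) = (2*q)*(2*q) = 4*q**2)
z(l) = 1/(2*l)
(2951 + A(Q(6), -1))/(4222 + z(-10)) = (2951 - 1*(-1))/(4222 + (1/2)/(-10)) = (2951 + 1)/(4222 + (1/2)*(-1/10)) = 2952/(4222 - 1/20) = 2952/(84439/20) = 2952*(20/84439) = 59040/84439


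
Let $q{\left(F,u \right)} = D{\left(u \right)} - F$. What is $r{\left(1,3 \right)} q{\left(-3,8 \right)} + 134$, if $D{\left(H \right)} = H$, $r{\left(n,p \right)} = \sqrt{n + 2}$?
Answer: $134 + 11 \sqrt{3} \approx 153.05$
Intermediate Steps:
$r{\left(n,p \right)} = \sqrt{2 + n}$
$q{\left(F,u \right)} = u - F$
$r{\left(1,3 \right)} q{\left(-3,8 \right)} + 134 = \sqrt{2 + 1} \left(8 - -3\right) + 134 = \sqrt{3} \left(8 + 3\right) + 134 = \sqrt{3} \cdot 11 + 134 = 11 \sqrt{3} + 134 = 134 + 11 \sqrt{3}$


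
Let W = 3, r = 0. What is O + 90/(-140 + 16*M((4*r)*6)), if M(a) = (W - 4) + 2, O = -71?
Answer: -4447/62 ≈ -71.726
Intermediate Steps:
M(a) = 1 (M(a) = (3 - 4) + 2 = -1 + 2 = 1)
O + 90/(-140 + 16*M((4*r)*6)) = -71 + 90/(-140 + 16*1) = -71 + 90/(-140 + 16) = -71 + 90/(-124) = -71 - 1/124*90 = -71 - 45/62 = -4447/62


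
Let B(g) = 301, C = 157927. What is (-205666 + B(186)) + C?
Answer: -47438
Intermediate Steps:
(-205666 + B(186)) + C = (-205666 + 301) + 157927 = -205365 + 157927 = -47438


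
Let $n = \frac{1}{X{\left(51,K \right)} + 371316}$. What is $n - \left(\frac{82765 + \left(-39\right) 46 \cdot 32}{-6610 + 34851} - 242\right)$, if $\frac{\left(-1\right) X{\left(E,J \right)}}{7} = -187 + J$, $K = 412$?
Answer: $\frac{2517553556306}{10441855581} \approx 241.1$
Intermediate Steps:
$X{\left(E,J \right)} = 1309 - 7 J$ ($X{\left(E,J \right)} = - 7 \left(-187 + J\right) = 1309 - 7 J$)
$n = \frac{1}{369741}$ ($n = \frac{1}{\left(1309 - 2884\right) + 371316} = \frac{1}{-1575 + 371316} = \frac{1}{369741} \approx 2.7046 \cdot 10^{-6}$)
$n - \left(\frac{82765 + \left(-39\right) 46 \cdot 32}{-6610 + 34851} - 242\right) = \frac{1}{369741} - \left(\frac{82765 + \left(-39\right) 46 \cdot 32}{-6610 + 34851} - 242\right) = \frac{1}{369741} - \left(\frac{82765 - 57408}{28241} - 242\right) = \frac{1}{369741} - \left(\left(82765 - 57408\right) \frac{1}{28241} - 242\right) = \frac{1}{369741} - \left(25357 \cdot \frac{1}{28241} - 242\right) = \frac{1}{369741} - \left(\frac{25357}{28241} - 242\right) = \frac{1}{369741} - - \frac{6808965}{28241} = \frac{1}{369741} + \frac{6808965}{28241} = \frac{2517553556306}{10441855581}$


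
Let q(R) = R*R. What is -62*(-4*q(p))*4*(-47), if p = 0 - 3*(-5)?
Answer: -10490400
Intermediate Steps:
p = 15 (p = 0 + 15 = 15)
q(R) = R²
-62*(-4*q(p))*4*(-47) = -62*(-4*15²)*4*(-47) = -62*(-4*225)*4*(-47) = -(-55800)*4*(-47) = -62*(-3600)*(-47) = 223200*(-47) = -10490400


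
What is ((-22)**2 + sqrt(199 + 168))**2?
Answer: (484 + sqrt(367))**2 ≈ 2.5317e+5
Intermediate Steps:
((-22)**2 + sqrt(199 + 168))**2 = (484 + sqrt(367))**2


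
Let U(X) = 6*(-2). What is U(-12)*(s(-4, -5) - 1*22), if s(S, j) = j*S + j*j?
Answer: -276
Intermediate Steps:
s(S, j) = j² + S*j (s(S, j) = S*j + j² = j² + S*j)
U(X) = -12
U(-12)*(s(-4, -5) - 1*22) = -12*(-5*(-4 - 5) - 1*22) = -12*(-5*(-9) - 22) = -12*(45 - 22) = -12*23 = -276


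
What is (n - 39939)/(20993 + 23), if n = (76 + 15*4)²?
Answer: -21443/21016 ≈ -1.0203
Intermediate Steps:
n = 18496 (n = (76 + 60)² = 136² = 18496)
(n - 39939)/(20993 + 23) = (18496 - 39939)/(20993 + 23) = -21443/21016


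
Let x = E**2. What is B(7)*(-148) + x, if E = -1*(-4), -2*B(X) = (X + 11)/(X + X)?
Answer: 778/7 ≈ 111.14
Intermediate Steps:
B(X) = -(11 + X)/(4*X) (B(X) = -(X + 11)/(2*(X + X)) = -(11 + X)/(2*(2*X)) = -(11 + X)*1/(2*X)/2 = -(11 + X)/(4*X))
E = 4
x = 16 (x = 4**2 = 16)
B(7)*(-148) + x = ((1/4)*(-11 - 1*7)/7)*(-148) + 16 = ((1/4)*(1/7)*(-11 - 7))*(-148) + 16 = ((1/4)*(1/7)*(-18))*(-148) + 16 = -9/14*(-148) + 16 = 666/7 + 16 = 778/7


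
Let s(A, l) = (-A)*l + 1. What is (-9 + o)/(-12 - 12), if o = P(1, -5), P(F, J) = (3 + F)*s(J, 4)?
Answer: -25/8 ≈ -3.1250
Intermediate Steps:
s(A, l) = 1 - A*l (s(A, l) = -A*l + 1 = 1 - A*l)
P(F, J) = (1 - 4*J)*(3 + F) (P(F, J) = (3 + F)*(1 - 1*J*4) = (3 + F)*(1 - 4*J) = (1 - 4*J)*(3 + F))
o = 84 (o = -(-1 + 4*(-5))*(3 + 1) = -1*(-1 - 20)*4 = -1*(-21)*4 = 84)
(-9 + o)/(-12 - 12) = (-9 + 84)/(-12 - 12) = 75/(-24) = 75*(-1/24) = -25/8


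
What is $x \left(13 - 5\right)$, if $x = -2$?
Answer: $-16$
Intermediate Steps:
$x \left(13 - 5\right) = - 2 \left(13 - 5\right) = \left(-2\right) 8 = -16$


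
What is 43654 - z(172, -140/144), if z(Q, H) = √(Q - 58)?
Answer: 43654 - √114 ≈ 43643.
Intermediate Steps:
z(Q, H) = √(-58 + Q)
43654 - z(172, -140/144) = 43654 - √(-58 + 172) = 43654 - √114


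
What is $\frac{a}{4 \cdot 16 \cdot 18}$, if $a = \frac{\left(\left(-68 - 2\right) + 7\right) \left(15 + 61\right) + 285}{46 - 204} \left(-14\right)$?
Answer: $- \frac{133}{384} \approx -0.34635$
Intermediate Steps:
$a = -399$ ($a = \frac{\left(\left(-68 - 2\right) + 7\right) 76 + 285}{-158} \left(-14\right) = \left(\left(-70 + 7\right) 76 + 285\right) \left(- \frac{1}{158}\right) \left(-14\right) = \left(\left(-63\right) 76 + 285\right) \left(- \frac{1}{158}\right) \left(-14\right) = \left(-4788 + 285\right) \left(- \frac{1}{158}\right) \left(-14\right) = \left(-4503\right) \left(- \frac{1}{158}\right) \left(-14\right) = \frac{57}{2} \left(-14\right) = -399$)
$\frac{a}{4 \cdot 16 \cdot 18} = - \frac{399}{4 \cdot 16 \cdot 18} = - \frac{399}{64 \cdot 18} = - \frac{399}{1152} = \left(-399\right) \frac{1}{1152} = - \frac{133}{384}$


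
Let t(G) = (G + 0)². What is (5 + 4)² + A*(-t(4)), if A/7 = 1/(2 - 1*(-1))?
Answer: 131/3 ≈ 43.667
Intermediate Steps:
t(G) = G²
A = 7/3 (A = 7/(2 - 1*(-1)) = 7/(2 + 1) = 7/3 ≈ 2.3333)
(5 + 4)² + A*(-t(4)) = (5 + 4)² + 7*(-1*4²)/3 = 9² + 7*(-1*16)/3 = 81 + (7/3)*(-16) = 81 - 112/3 = 131/3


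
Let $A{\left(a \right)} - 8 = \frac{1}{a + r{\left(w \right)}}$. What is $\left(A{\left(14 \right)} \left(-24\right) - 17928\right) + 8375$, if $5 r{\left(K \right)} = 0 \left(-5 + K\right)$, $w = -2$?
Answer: $- \frac{68227}{7} \approx -9746.7$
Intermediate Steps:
$r{\left(K \right)} = 0$ ($r{\left(K \right)} = \frac{0 \left(-5 + K\right)}{5} = \frac{1}{5} \cdot 0 = 0$)
$A{\left(a \right)} = 8 + \frac{1}{a}$ ($A{\left(a \right)} = 8 + \frac{1}{a + 0} = 8 + \frac{1}{a}$)
$\left(A{\left(14 \right)} \left(-24\right) - 17928\right) + 8375 = \left(\left(8 + \frac{1}{14}\right) \left(-24\right) - 17928\right) + 8375 = \left(\frac{113}{14} \left(-24\right) - 17928\right) + 8375 = \left(- \frac{1356}{7} - 17928\right) + 8375 = - \frac{126852}{7} + 8375 = - \frac{68227}{7}$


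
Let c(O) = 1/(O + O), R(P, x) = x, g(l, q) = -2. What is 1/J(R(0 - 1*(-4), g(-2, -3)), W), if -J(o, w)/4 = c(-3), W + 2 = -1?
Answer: 3/2 ≈ 1.5000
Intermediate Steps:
W = -3 (W = -2 - 1 = -3)
c(O) = 1/(2*O)
J(o, w) = ⅔ (J(o, w) = -2/(-3) = -2*(-1)/3 = -4*(-⅙) = ⅔)
1/J(R(0 - 1*(-4), g(-2, -3)), W) = 1/(⅔) = 3/2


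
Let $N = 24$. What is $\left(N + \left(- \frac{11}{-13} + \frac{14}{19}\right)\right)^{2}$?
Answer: $\frac{39929761}{61009} \approx 654.49$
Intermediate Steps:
$\left(N + \left(- \frac{11}{-13} + \frac{14}{19}\right)\right)^{2} = \left(24 + \left(- \frac{11}{-13} + \frac{14}{19}\right)\right)^{2} = \left(24 + \left(\left(-11\right) \left(- \frac{1}{13}\right) + 14 \cdot \frac{1}{19}\right)\right)^{2} = \left(24 + \left(\frac{11}{13} + \frac{14}{19}\right)\right)^{2} = \left(24 + \frac{391}{247}\right)^{2} = \left(\frac{6319}{247}\right)^{2} = \frac{39929761}{61009}$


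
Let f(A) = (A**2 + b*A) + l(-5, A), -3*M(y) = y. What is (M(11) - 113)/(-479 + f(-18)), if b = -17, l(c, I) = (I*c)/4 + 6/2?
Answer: -700/1059 ≈ -0.66100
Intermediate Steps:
l(c, I) = 3 + I*c/4 (l(c, I) = (I*c)*(1/4) + 6*(1/2) = I*c/4 + 3 = 3 + I*c/4)
M(y) = -y/3
f(A) = 3 + A**2 - 73*A/4 (f(A) = (A**2 - 17*A) + (3 + (1/4)*A*(-5)) = (A**2 - 17*A) + (3 - 5*A/4) = 3 + A**2 - 73*A/4)
(M(11) - 113)/(-479 + f(-18)) = (-1/3*11 - 113)/(-479 + (3 + (-18)**2 - 73/4*(-18))) = (-11/3 - 113)/(-479 + (3 + 324 + 657/2)) = -350/(3*(-479 + 1311/2)) = -350/(3*353/2) = -350/3*2/353 = -700/1059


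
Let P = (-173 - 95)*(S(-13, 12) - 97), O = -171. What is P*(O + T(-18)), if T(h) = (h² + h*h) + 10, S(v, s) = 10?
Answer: 11354892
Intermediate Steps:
T(h) = 10 + 2*h² (T(h) = (h² + h²) + 10 = 2*h² + 10 = 10 + 2*h²)
P = 23316 (P = (-173 - 95)*(10 - 97) = -268*(-87) = 23316)
P*(O + T(-18)) = 23316*(-171 + (10 + 2*(-18)²)) = 23316*(-171 + (10 + 2*324)) = 23316*(-171 + (10 + 648)) = 23316*(-171 + 658) = 23316*487 = 11354892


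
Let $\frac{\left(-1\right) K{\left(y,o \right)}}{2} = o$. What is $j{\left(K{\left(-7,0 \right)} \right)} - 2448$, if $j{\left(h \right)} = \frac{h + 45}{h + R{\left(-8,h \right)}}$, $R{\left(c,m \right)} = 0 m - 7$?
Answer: $- \frac{17181}{7} \approx -2454.4$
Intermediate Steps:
$K{\left(y,o \right)} = - 2 o$
$R{\left(c,m \right)} = -7$ ($R{\left(c,m \right)} = 0 - 7 = -7$)
$j{\left(h \right)} = \frac{45 + h}{-7 + h}$ ($j{\left(h \right)} = \frac{h + 45}{h - 7} = \frac{45 + h}{-7 + h}$)
$j{\left(K{\left(-7,0 \right)} \right)} - 2448 = \frac{45 - 0}{-7 - 0} - 2448 = \frac{45 + 0}{-7 + 0} - 2448 = \frac{1}{-7} \cdot 45 - 2448 = \left(- \frac{1}{7}\right) 45 - 2448 = - \frac{45}{7} - 2448 = - \frac{17181}{7}$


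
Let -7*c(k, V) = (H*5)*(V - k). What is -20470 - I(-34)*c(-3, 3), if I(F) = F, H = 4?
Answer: -147370/7 ≈ -21053.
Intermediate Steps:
c(k, V) = -20*V/7 + 20*k/7 (c(k, V) = -4*5*(V - k)/7 = -20*(V - k)/7 = -(-20*k + 20*V)/7 = -20*V/7 + 20*k/7)
-20470 - I(-34)*c(-3, 3) = -20470 - (-34)*(-20/7*3 + (20/7)*(-3)) = -20470 - (-34)*(-60/7 - 60/7) = -20470 - (-34)*(-120)/7 = -20470 - 1*4080/7 = -20470 - 4080/7 = -147370/7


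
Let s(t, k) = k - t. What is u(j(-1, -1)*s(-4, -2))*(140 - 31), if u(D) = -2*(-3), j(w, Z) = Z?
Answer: 654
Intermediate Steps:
u(D) = 6
u(j(-1, -1)*s(-4, -2))*(140 - 31) = 6*(140 - 31) = 6*109 = 654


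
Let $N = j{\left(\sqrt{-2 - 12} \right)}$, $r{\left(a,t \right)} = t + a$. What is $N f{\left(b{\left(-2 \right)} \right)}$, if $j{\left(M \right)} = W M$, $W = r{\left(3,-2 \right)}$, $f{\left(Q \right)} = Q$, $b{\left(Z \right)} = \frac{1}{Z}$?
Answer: $- \frac{i \sqrt{14}}{2} \approx - 1.8708 i$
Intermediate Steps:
$r{\left(a,t \right)} = a + t$
$W = 1$ ($W = 3 - 2 = 1$)
$j{\left(M \right)} = M$ ($j{\left(M \right)} = 1 M = M$)
$N = i \sqrt{14}$ ($N = \sqrt{-2 - 12} = \sqrt{-14} = i \sqrt{14} \approx 3.7417 i$)
$N f{\left(b{\left(-2 \right)} \right)} = \frac{i \sqrt{14}}{-2} = i \sqrt{14} \left(- \frac{1}{2}\right) = - \frac{i \sqrt{14}}{2}$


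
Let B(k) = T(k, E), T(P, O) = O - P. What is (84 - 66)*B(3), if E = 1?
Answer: -36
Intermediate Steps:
B(k) = 1 - k
(84 - 66)*B(3) = (84 - 66)*(1 - 1*3) = 18*(1 - 3) = 18*(-2) = -36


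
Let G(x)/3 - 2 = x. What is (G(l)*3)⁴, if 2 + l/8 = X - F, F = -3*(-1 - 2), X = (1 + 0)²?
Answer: 242855782416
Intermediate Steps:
X = 1 (X = 1² = 1)
F = 9 (F = -3*(-3) = 9)
l = -80 (l = -16 + 8*(1 - 1*9) = -16 + 8*(1 - 9) = -16 + 8*(-8) = -16 - 64 = -80)
G(x) = 6 + 3*x
(G(l)*3)⁴ = ((6 + 3*(-80))*3)⁴ = ((6 - 240)*3)⁴ = (-234*3)⁴ = (-702)⁴ = 242855782416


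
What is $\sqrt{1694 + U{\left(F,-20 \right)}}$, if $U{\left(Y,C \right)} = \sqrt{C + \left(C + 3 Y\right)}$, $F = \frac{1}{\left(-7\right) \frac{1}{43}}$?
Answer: $\frac{\sqrt{83006 + 7 i \sqrt{2863}}}{7} \approx 41.158 + 0.092859 i$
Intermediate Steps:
$F = - \frac{43}{7}$ ($F = \frac{1}{\left(-7\right) \frac{1}{43}} = \frac{1}{- \frac{7}{43}} = - \frac{43}{7} \approx -6.1429$)
$U{\left(Y,C \right)} = \sqrt{2 C + 3 Y}$
$\sqrt{1694 + U{\left(F,-20 \right)}} = \sqrt{1694 + \sqrt{2 \left(-20\right) + 3 \left(- \frac{43}{7}\right)}} = \sqrt{1694 + \sqrt{-40 - \frac{129}{7}}} = \sqrt{1694 + \sqrt{- \frac{409}{7}}} = \sqrt{1694 + \frac{i \sqrt{2863}}{7}}$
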